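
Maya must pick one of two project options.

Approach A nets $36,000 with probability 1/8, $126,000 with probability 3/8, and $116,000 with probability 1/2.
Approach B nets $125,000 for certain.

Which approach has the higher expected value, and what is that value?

Approach A = 1/8 × 36000 + 3/8 × 126000 + 1/2 × 116000 = 4500 + 47250 + 58000 = 109750
Approach B: 125000 (certain)

Approach B ($125,000)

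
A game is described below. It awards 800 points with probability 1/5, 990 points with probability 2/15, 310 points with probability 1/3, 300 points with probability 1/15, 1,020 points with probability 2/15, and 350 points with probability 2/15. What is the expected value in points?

598 points

EV = 1/5 × 800 + 2/15 × 990 + 1/3 × 310 + 1/15 × 300 + 2/15 × 1020 + 2/15 × 350 = 160 + 132 + 103.3333 + 20 + 136 + 46.6667 = 598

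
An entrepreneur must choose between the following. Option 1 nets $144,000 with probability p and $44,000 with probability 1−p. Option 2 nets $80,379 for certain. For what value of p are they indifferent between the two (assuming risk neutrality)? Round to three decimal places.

p = 0.364

p·144000 + (1−p)·44000 = 80379
100000p + 44000 = 80379
p = (80379 − 44000) / 100000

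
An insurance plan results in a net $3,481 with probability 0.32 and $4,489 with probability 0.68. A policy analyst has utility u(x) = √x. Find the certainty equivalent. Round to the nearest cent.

$4,152.51

E[u] = 0.32·√3481 + 0.68·√4489 = 0.32·59 + 0.68·67 = 64.44
CE = (64.44)² = 4152.5136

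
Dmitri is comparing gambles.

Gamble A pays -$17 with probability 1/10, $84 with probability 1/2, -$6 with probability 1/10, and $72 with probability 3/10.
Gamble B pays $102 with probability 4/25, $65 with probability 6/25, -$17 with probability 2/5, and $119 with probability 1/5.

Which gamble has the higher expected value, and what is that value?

Gamble A = 1/10 × (-17) + 1/2 × 84 + 1/10 × (-6) + 3/10 × 72 = -1.7 + 42 − 0.6 + 21.6 = 61.3
Gamble B = 4/25 × 102 + 6/25 × 65 + 2/5 × (-17) + 1/5 × 119 = 16.32 + 15.6 − 6.8 + 23.8 = 48.92

Gamble A ($61.30)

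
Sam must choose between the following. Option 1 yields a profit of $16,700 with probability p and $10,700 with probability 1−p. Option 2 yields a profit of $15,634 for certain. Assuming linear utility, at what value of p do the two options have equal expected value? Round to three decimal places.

p·16700 + (1−p)·10700 = 15634
6000p + 10700 = 15634
p = (15634 − 10700) / 6000

p = 0.822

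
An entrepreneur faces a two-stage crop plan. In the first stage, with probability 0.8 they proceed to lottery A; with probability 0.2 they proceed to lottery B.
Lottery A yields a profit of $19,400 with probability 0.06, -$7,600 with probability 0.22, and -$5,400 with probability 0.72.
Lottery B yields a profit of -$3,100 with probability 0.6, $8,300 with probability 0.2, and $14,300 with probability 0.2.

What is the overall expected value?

EV(A) = 0.06 × 19400 + 0.22 × (-7600) + 0.72 × (-5400) = 1164 − 1672 − 3888 = -4396
EV(B) = 0.6 × (-3100) + 0.2 × 8300 + 0.2 × 14300 = -1860 + 1660 + 2860 = 2660
Overall = 0.8 × (-4396) + 0.2 × 2660 = -3516.8 + 532 = -2984.8

-$2,984.80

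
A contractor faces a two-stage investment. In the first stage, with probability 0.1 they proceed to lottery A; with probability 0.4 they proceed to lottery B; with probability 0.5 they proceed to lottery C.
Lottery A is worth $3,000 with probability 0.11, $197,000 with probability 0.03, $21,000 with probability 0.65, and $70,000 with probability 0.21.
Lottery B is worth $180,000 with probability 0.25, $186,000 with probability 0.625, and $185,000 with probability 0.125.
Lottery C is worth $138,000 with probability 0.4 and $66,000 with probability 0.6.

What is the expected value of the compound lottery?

$124,609

EV(A) = 0.11 × 3000 + 0.03 × 197000 + 0.65 × 21000 + 0.21 × 70000 = 330 + 5910 + 13650 + 14700 = 34590
EV(B) = 0.25 × 180000 + 0.625 × 186000 + 0.125 × 185000 = 45000 + 116250 + 23125 = 184375
EV(C) = 0.4 × 138000 + 0.6 × 66000 = 55200 + 39600 = 94800
Overall = 0.1 × 34590 + 0.4 × 184375 + 0.5 × 94800 = 3459 + 73750 + 47400 = 124609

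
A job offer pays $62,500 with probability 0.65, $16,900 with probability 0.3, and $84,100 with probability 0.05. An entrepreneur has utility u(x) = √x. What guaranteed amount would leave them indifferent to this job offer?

E[u] = 0.65·√62500 + 0.3·√16900 + 0.05·√84100 = 0.65·250 + 0.3·130 + 0.05·290 = 216
CE = (216)² = 46656

$46,656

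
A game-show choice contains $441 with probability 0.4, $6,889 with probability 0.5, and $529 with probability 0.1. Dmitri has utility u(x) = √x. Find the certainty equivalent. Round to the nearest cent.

E[u] = 0.4·√441 + 0.5·√6889 + 0.1·√529 = 0.4·21 + 0.5·83 + 0.1·23 = 52.2
CE = (52.2)² = 2724.84

$2,724.84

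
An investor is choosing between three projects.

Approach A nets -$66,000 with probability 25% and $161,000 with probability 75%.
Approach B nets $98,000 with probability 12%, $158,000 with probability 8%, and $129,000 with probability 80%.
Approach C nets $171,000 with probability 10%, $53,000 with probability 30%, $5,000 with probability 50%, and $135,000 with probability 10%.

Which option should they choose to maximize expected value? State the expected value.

Approach A = 0.25 × (-66000) + 0.75 × 161000 = -16500 + 120750 = 104250
Approach B = 0.12 × 98000 + 0.08 × 158000 + 0.8 × 129000 = 11760 + 12640 + 103200 = 127600
Approach C = 0.1 × 171000 + 0.3 × 53000 + 0.5 × 5000 + 0.1 × 135000 = 17100 + 15900 + 2500 + 13500 = 49000

Approach B ($127,600)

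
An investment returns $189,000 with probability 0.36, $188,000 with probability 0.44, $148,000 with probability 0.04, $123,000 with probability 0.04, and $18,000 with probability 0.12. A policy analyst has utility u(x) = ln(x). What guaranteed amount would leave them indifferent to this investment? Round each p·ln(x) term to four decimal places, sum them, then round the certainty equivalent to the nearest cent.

E[u] = 0.36·ln(189000) + 0.44·ln(188000) + 0.04·ln(148000) + 0.04·ln(123000) + 0.12·ln(18000) = 4.3738 + 5.3434 + 0.4762 + 0.4688 + 1.1758 = 11.8380
CE = e^11.8380 ≈ 138413.38

$138,413.38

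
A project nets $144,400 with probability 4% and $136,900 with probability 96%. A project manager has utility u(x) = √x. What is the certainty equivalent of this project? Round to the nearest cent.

E[u] = 0.04·√144400 + 0.96·√136900 = 0.04·380 + 0.96·370 = 370.4
CE = (370.4)² = 137196.16

$137,196.16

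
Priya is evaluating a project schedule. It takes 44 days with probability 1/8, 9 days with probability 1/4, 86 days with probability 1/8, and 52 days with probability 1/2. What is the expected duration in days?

44.5 days

EV = 1/8 × 44 + 1/4 × 9 + 1/8 × 86 + 1/2 × 52 = 5.5 + 2.25 + 10.75 + 26 = 44.5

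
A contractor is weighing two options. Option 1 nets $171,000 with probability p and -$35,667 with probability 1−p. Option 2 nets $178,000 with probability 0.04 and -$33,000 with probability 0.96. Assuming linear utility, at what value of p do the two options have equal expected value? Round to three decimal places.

p = 0.054

EV(Option 2) = 0.04 × 178000 + 0.96 × (-33000) = 7120 − 31680 = -24560
p·171000 + (1−p)·(-35667) = -24560
206667p − 35667 = -24560
p = (-24560 + 35667) / 206667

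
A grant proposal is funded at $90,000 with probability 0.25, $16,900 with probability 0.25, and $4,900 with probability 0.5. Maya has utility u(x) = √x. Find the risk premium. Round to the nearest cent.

E[u] = 0.25·√90000 + 0.25·√16900 + 0.5·√4900 = 0.25·300 + 0.25·130 + 0.5·70 = 142.5
CE = (142.5)² = 20306.25
Risk premium = EV − CE = 29175 − 20306.25 = 8868.75

$8,868.75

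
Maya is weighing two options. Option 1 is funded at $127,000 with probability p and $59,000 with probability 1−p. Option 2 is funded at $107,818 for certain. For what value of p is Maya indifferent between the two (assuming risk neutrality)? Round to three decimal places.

p·127000 + (1−p)·59000 = 107818
68000p + 59000 = 107818
p = (107818 − 59000) / 68000

p = 0.718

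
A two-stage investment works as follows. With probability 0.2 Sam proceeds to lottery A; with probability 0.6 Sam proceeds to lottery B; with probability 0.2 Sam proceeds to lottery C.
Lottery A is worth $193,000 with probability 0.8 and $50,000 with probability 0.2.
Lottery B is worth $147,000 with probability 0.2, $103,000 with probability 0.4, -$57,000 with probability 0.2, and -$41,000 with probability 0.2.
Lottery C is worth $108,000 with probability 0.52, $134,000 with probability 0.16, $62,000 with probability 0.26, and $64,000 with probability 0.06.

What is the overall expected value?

$82,992

EV(A) = 0.8 × 193000 + 0.2 × 50000 = 154400 + 10000 = 164400
EV(B) = 0.2 × 147000 + 0.4 × 103000 + 0.2 × (-57000) + 0.2 × (-41000) = 29400 + 41200 − 11400 − 8200 = 51000
EV(C) = 0.52 × 108000 + 0.16 × 134000 + 0.26 × 62000 + 0.06 × 64000 = 56160 + 21440 + 16120 + 3840 = 97560
Overall = 0.2 × 164400 + 0.6 × 51000 + 0.2 × 97560 = 32880 + 30600 + 19512 = 82992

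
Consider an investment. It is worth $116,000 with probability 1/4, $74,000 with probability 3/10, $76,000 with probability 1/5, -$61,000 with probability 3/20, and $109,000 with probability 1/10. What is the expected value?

$68,150

EV = 1/4 × 116000 + 3/10 × 74000 + 1/5 × 76000 + 3/20 × (-61000) + 1/10 × 109000 = 29000 + 22200 + 15200 − 9150 + 10900 = 68150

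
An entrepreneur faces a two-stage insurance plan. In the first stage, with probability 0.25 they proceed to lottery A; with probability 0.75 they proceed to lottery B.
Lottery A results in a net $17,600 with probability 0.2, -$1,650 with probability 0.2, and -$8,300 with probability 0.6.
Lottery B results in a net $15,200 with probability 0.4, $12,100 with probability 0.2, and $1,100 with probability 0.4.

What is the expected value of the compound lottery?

EV(A) = 0.2 × 17600 + 0.2 × (-1650) + 0.6 × (-8300) = 3520 − 330 − 4980 = -1790
EV(B) = 0.4 × 15200 + 0.2 × 12100 + 0.4 × 1100 = 6080 + 2420 + 440 = 8940
Overall = 0.25 × (-1790) + 0.75 × 8940 = -447.5 + 6705 = 6257.5

$6,257.50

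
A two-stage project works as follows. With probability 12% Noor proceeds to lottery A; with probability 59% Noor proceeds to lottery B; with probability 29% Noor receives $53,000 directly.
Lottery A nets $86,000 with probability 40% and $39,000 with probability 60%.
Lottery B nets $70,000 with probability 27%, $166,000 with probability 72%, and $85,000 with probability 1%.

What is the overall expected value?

EV(A) = 0.4 × 86000 + 0.6 × 39000 = 34400 + 23400 = 57800
EV(B) = 0.27 × 70000 + 0.72 × 166000 + 0.01 × 85000 = 18900 + 119520 + 850 = 139270
Branch C: 53000 (certain)
Overall = 0.12 × 57800 + 0.59 × 139270 + 0.29 × 53000 = 6936 + 82169.3 + 15370 = 104475.3

$104,475.30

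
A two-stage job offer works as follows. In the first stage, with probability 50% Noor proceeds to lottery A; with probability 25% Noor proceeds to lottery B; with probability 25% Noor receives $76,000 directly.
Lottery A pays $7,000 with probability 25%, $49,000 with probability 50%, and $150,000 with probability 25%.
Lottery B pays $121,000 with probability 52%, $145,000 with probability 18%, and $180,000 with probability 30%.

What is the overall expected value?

EV(A) = 0.25 × 7000 + 0.5 × 49000 + 0.25 × 150000 = 1750 + 24500 + 37500 = 63750
EV(B) = 0.52 × 121000 + 0.18 × 145000 + 0.3 × 180000 = 62920 + 26100 + 54000 = 143020
Branch C: 76000 (certain)
Overall = 0.5 × 63750 + 0.25 × 143020 + 0.25 × 76000 = 31875 + 35755 + 19000 = 86630

$86,630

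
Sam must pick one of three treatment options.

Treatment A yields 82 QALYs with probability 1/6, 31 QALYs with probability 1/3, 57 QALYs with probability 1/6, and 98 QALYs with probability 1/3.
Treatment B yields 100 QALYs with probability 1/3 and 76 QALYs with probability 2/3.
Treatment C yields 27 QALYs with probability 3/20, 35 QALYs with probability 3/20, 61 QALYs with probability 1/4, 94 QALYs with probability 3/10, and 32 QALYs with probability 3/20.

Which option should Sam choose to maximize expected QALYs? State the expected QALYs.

Treatment A = 1/6 × 82 + 1/3 × 31 + 1/6 × 57 + 1/3 × 98 = 13.6667 + 10.3333 + 9.5 + 32.6667 = 66.1667
Treatment B = 1/3 × 100 + 2/3 × 76 = 33.3333 + 50.6667 = 84
Treatment C = 3/20 × 27 + 3/20 × 35 + 1/4 × 61 + 3/10 × 94 + 3/20 × 32 = 4.05 + 5.25 + 15.25 + 28.2 + 4.8 = 57.55

Treatment B (84 QALYs)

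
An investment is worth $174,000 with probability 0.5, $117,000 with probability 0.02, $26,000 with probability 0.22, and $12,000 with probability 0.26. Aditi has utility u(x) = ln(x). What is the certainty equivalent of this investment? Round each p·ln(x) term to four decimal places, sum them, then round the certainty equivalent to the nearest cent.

E[u] = 0.5·ln(174000) + 0.02·ln(117000) + 0.22·ln(26000) + 0.26·ln(12000) = 6.0334 + 0.2334 + 2.2365 + 2.4421 = 10.9454
CE = e^10.9454 ≈ 56692.66

$56,692.66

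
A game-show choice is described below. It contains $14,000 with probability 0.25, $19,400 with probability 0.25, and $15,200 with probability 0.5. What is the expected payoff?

$15,950

EV = 0.25 × 14000 + 0.25 × 19400 + 0.5 × 15200 = 3500 + 4850 + 7600 = 15950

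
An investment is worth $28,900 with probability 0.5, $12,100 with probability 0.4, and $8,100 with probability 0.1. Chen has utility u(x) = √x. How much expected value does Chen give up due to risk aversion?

$1,056

E[u] = 0.5·√28900 + 0.4·√12100 + 0.1·√8100 = 0.5·170 + 0.4·110 + 0.1·90 = 138
CE = (138)² = 19044
Risk premium = EV − CE = 20100 − 19044 = 1056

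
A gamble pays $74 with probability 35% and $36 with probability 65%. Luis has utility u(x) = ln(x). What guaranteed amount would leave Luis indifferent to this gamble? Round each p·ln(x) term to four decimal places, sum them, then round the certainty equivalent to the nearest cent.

$46.33

E[u] = 0.35·ln(74) + 0.65·ln(36) = 1.5064 + 2.3293 = 3.8357
CE = e^3.8357 ≈ 46.33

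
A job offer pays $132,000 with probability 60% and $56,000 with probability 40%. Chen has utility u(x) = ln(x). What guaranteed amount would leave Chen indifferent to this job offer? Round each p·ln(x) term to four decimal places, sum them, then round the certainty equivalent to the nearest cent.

$93,666.89

E[u] = 0.6·ln(132000) + 0.4·ln(56000) = 7.0743 + 4.3732 = 11.4475
CE = e^11.4475 ≈ 93666.89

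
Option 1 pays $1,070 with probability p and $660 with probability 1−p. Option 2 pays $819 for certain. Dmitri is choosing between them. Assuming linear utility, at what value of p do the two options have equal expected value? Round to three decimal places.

p·1070 + (1−p)·660 = 819
410p + 660 = 819
p = (819 − 660) / 410

p = 0.388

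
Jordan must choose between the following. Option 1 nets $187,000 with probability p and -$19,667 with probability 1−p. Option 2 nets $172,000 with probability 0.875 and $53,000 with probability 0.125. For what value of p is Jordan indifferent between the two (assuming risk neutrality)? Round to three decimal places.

p = 0.855

EV(Option 2) = 0.875 × 172000 + 0.125 × 53000 = 150500 + 6625 = 157125
p·187000 + (1−p)·(-19667) = 157125
206667p − 19667 = 157125
p = (157125 + 19667) / 206667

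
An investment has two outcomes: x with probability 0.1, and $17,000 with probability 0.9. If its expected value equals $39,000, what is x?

0.1·x + 0.9·17000 = 39000
0.1·x = 39000 − 15300 = 23700
x = 23700 / 0.1 = 237000

x = $237,000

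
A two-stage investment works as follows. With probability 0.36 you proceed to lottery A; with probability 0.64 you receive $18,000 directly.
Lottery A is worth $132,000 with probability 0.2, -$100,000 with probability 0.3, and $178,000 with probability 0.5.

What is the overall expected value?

$42,264

EV(A) = 0.2 × 132000 + 0.3 × (-100000) + 0.5 × 178000 = 26400 − 30000 + 89000 = 85400
Branch B: 18000 (certain)
Overall = 0.36 × 85400 + 0.64 × 18000 = 30744 + 11520 = 42264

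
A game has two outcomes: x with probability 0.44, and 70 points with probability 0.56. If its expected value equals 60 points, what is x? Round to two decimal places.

x = 47.27 points

0.44·x + 0.56·70 = 60
0.44·x = 60 − 39.2 = 20.8
x = 20.8 / 0.44 = 47.2727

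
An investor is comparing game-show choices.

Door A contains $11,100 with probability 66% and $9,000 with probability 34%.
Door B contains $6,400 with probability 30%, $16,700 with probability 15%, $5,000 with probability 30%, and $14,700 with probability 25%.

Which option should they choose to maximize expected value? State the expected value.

Door A = 0.66 × 11100 + 0.34 × 9000 = 7326 + 3060 = 10386
Door B = 0.3 × 6400 + 0.15 × 16700 + 0.3 × 5000 + 0.25 × 14700 = 1920 + 2505 + 1500 + 3675 = 9600

Door A ($10,386)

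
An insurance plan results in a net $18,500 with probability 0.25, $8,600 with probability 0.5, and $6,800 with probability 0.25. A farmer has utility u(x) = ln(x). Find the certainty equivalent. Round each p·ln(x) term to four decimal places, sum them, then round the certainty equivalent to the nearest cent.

E[u] = 0.25·ln(18500) + 0.5·ln(8600) + 0.25·ln(6800) = 2.4564 + 4.5298 + 2.2062 = 9.1924
CE = e^9.1924 ≈ 9822.20

$9,822.20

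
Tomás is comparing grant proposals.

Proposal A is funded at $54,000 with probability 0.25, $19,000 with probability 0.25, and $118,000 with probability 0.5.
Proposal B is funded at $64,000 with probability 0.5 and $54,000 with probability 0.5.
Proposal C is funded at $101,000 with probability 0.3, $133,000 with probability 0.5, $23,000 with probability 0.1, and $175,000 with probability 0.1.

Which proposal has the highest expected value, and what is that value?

Proposal C ($116,600)

Proposal A = 0.25 × 54000 + 0.25 × 19000 + 0.5 × 118000 = 13500 + 4750 + 59000 = 77250
Proposal B = 0.5 × 64000 + 0.5 × 54000 = 32000 + 27000 = 59000
Proposal C = 0.3 × 101000 + 0.5 × 133000 + 0.1 × 23000 + 0.1 × 175000 = 30300 + 66500 + 2300 + 17500 = 116600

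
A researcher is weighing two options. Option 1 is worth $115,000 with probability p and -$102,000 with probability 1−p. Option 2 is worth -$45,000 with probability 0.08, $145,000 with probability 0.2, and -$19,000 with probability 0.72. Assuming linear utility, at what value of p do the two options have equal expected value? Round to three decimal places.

EV(Option 2) = 0.08 × (-45000) + 0.2 × 145000 + 0.72 × (-19000) = -3600 + 29000 − 13680 = 11720
p·115000 + (1−p)·(-102000) = 11720
217000p − 102000 = 11720
p = (11720 + 102000) / 217000

p = 0.524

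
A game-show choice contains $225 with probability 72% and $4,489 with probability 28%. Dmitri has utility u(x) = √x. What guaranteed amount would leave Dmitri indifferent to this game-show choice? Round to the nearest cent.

E[u] = 0.72·√225 + 0.28·√4489 = 0.72·15 + 0.28·67 = 29.56
CE = (29.56)² = 873.7936

$873.79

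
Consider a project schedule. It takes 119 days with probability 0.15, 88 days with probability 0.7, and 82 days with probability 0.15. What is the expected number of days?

91.75 days

EV = 0.15 × 119 + 0.7 × 88 + 0.15 × 82 = 17.85 + 61.6 + 12.3 = 91.75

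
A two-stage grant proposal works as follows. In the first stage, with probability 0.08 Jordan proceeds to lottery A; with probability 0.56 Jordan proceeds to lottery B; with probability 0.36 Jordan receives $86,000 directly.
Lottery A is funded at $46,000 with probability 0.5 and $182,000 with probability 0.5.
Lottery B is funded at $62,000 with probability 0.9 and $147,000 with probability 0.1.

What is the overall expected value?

$79,560

EV(A) = 0.5 × 46000 + 0.5 × 182000 = 23000 + 91000 = 114000
EV(B) = 0.9 × 62000 + 0.1 × 147000 = 55800 + 14700 = 70500
Branch C: 86000 (certain)
Overall = 0.08 × 114000 + 0.56 × 70500 + 0.36 × 86000 = 9120 + 39480 + 30960 = 79560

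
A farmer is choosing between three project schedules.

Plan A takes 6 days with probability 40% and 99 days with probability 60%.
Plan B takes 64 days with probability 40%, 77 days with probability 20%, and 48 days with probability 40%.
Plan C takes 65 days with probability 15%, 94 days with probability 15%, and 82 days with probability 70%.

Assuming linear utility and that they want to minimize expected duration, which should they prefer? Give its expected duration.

Plan B (60.2 days)

Plan A = 0.4 × 6 + 0.6 × 99 = 2.4 + 59.4 = 61.8
Plan B = 0.4 × 64 + 0.2 × 77 + 0.4 × 48 = 25.6 + 15.4 + 19.2 = 60.2
Plan C = 0.15 × 65 + 0.15 × 94 + 0.7 × 82 = 9.75 + 14.1 + 57.4 = 81.25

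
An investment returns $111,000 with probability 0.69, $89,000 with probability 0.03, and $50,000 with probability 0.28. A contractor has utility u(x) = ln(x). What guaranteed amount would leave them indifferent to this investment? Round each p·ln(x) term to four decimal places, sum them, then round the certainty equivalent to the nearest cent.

$88,194.51

E[u] = 0.69·ln(111000) + 0.03·ln(89000) + 0.28·ln(50000) = 8.0159 + 0.3419 + 3.0295 = 11.3873
CE = e^11.3873 ≈ 88194.51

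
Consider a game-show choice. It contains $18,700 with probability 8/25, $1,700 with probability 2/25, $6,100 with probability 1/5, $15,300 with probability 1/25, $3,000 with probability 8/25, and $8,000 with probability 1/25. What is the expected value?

$9,232

EV = 8/25 × 18700 + 2/25 × 1700 + 1/5 × 6100 + 1/25 × 15300 + 8/25 × 3000 + 1/25 × 8000 = 5984 + 136 + 1220 + 612 + 960 + 320 = 9232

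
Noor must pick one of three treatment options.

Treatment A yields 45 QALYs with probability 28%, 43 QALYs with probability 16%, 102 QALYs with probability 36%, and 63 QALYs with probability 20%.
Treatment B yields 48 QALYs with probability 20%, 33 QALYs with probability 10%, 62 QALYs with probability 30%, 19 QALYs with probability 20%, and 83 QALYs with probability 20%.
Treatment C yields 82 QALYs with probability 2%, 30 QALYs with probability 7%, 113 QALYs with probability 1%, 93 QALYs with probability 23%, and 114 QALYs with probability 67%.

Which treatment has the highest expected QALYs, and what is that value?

Treatment C (102.64 QALYs)

Treatment A = 0.28 × 45 + 0.16 × 43 + 0.36 × 102 + 0.2 × 63 = 12.6 + 6.88 + 36.72 + 12.6 = 68.8
Treatment B = 0.2 × 48 + 0.1 × 33 + 0.3 × 62 + 0.2 × 19 + 0.2 × 83 = 9.6 + 3.3 + 18.6 + 3.8 + 16.6 = 51.9
Treatment C = 0.02 × 82 + 0.07 × 30 + 0.01 × 113 + 0.23 × 93 + 0.67 × 114 = 1.64 + 2.1 + 1.13 + 21.39 + 76.38 = 102.64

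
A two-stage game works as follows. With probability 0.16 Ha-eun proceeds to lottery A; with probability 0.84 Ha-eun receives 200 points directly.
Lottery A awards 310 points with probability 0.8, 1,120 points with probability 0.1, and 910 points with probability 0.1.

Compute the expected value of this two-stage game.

240.16 points

EV(A) = 0.8 × 310 + 0.1 × 1120 + 0.1 × 910 = 248 + 112 + 91 = 451
Branch B: 200 (certain)
Overall = 0.16 × 451 + 0.84 × 200 = 72.16 + 168 = 240.16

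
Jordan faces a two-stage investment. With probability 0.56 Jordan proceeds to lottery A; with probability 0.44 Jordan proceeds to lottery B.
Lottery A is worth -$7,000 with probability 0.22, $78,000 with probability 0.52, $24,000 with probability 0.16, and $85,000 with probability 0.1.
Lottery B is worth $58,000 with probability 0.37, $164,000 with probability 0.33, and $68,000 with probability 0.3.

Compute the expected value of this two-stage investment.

$70,992.80

EV(A) = 0.22 × (-7000) + 0.52 × 78000 + 0.16 × 24000 + 0.1 × 85000 = -1540 + 40560 + 3840 + 8500 = 51360
EV(B) = 0.37 × 58000 + 0.33 × 164000 + 0.3 × 68000 = 21460 + 54120 + 20400 = 95980
Overall = 0.56 × 51360 + 0.44 × 95980 = 28761.6 + 42231.2 = 70992.8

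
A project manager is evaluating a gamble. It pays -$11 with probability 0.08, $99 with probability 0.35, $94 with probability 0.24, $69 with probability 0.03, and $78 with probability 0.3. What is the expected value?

$81.80

EV = 0.08 × (-11) + 0.35 × 99 + 0.24 × 94 + 0.03 × 69 + 0.3 × 78 = -0.88 + 34.65 + 22.56 + 2.07 + 23.4 = 81.8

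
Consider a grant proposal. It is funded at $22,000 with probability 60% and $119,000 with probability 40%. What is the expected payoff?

EV = 0.6 × 22000 + 0.4 × 119000 = 13200 + 47600 = 60800

$60,800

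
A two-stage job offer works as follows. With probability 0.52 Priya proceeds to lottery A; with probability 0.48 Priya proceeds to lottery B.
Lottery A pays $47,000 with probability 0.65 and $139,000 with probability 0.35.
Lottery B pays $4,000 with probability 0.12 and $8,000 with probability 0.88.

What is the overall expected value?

EV(A) = 0.65 × 47000 + 0.35 × 139000 = 30550 + 48650 = 79200
EV(B) = 0.12 × 4000 + 0.88 × 8000 = 480 + 7040 = 7520
Overall = 0.52 × 79200 + 0.48 × 7520 = 41184 + 3609.6 = 44793.6

$44,793.60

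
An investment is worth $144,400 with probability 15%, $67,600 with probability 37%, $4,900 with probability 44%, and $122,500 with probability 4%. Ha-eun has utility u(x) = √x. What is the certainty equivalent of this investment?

$39,204

E[u] = 0.15·√144400 + 0.37·√67600 + 0.44·√4900 + 0.04·√122500 = 0.15·380 + 0.37·260 + 0.44·70 + 0.04·350 = 198
CE = (198)² = 39204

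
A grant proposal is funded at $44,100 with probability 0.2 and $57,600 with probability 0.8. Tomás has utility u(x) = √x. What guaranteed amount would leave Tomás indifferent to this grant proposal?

$54,756

E[u] = 0.2·√44100 + 0.8·√57600 = 0.2·210 + 0.8·240 = 234
CE = (234)² = 54756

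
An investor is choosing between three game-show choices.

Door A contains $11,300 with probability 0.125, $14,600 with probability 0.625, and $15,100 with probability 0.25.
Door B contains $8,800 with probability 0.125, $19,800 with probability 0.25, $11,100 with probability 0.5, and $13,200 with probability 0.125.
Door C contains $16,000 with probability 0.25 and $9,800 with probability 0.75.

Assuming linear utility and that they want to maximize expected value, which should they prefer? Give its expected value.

Door A = 0.125 × 11300 + 0.625 × 14600 + 0.25 × 15100 = 1412.5 + 9125 + 3775 = 14312.5
Door B = 0.125 × 8800 + 0.25 × 19800 + 0.5 × 11100 + 0.125 × 13200 = 1100 + 4950 + 5550 + 1650 = 13250
Door C = 0.25 × 16000 + 0.75 × 9800 = 4000 + 7350 = 11350

Door A ($14,312.50)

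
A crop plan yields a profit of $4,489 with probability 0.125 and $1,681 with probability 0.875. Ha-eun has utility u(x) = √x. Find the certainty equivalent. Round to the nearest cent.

E[u] = 0.125·√4489 + 0.875·√1681 = 0.125·67 + 0.875·41 = 44.25
CE = (44.25)² = 1958.0625

$1,958.06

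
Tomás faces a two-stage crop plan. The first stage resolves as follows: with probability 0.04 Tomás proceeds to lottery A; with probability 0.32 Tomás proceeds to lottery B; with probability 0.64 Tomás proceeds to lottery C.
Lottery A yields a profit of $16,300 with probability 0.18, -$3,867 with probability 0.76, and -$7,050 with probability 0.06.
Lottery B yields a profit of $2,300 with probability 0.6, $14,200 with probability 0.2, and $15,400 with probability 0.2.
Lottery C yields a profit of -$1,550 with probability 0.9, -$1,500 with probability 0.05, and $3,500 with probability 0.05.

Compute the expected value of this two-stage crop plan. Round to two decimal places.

EV(A) = 0.18 × 16300 + 0.76 × (-3867) + 0.06 × (-7050) = 2934 − 2938.92 − 423 = -427.92
EV(B) = 0.6 × 2300 + 0.2 × 14200 + 0.2 × 15400 = 1380 + 2840 + 3080 = 7300
EV(C) = 0.9 × (-1550) + 0.05 × (-1500) + 0.05 × 3500 = -1395 − 75 + 175 = -1295
Overall = 0.04 × (-427.92) + 0.32 × 7300 + 0.64 × (-1295) = -17.1168 + 2336 − 828.8 = 1490.0832

$1,490.08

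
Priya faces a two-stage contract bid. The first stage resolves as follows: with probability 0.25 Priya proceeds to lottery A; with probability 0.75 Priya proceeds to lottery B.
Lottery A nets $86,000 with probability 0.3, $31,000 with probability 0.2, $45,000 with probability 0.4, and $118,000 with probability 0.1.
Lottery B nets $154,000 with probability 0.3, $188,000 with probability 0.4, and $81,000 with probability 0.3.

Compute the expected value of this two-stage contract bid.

$124,725

EV(A) = 0.3 × 86000 + 0.2 × 31000 + 0.4 × 45000 + 0.1 × 118000 = 25800 + 6200 + 18000 + 11800 = 61800
EV(B) = 0.3 × 154000 + 0.4 × 188000 + 0.3 × 81000 = 46200 + 75200 + 24300 = 145700
Overall = 0.25 × 61800 + 0.75 × 145700 = 15450 + 109275 = 124725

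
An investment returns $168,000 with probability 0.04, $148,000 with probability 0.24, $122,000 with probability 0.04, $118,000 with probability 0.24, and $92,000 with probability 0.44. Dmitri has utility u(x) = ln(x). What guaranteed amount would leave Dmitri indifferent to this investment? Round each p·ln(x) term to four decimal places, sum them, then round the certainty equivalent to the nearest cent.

$113,413.99

E[u] = 0.04·ln(168000) + 0.24·ln(148000) + 0.04·ln(122000) + 0.24·ln(118000) + 0.44·ln(92000) = 0.4813 + 2.8572 + 0.4685 + 2.8028 + 5.0290 = 11.6388
CE = e^11.6388 ≈ 113413.99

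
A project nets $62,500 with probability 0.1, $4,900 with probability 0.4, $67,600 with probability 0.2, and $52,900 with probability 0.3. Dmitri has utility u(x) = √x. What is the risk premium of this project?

E[u] = 0.1·√62500 + 0.4·√4900 + 0.2·√67600 + 0.3·√52900 = 0.1·250 + 0.4·70 + 0.2·260 + 0.3·230 = 174
CE = (174)² = 30276
Risk premium = EV − CE = 37600 − 30276 = 7324

$7,324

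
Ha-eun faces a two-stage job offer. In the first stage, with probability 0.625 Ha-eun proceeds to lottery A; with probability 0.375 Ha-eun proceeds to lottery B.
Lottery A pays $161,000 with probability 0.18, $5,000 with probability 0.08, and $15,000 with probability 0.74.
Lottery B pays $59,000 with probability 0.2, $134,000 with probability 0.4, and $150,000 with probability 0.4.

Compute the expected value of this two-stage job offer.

EV(A) = 0.18 × 161000 + 0.08 × 5000 + 0.74 × 15000 = 28980 + 400 + 11100 = 40480
EV(B) = 0.2 × 59000 + 0.4 × 134000 + 0.4 × 150000 = 11800 + 53600 + 60000 = 125400
Overall = 0.625 × 40480 + 0.375 × 125400 = 25300 + 47025 = 72325

$72,325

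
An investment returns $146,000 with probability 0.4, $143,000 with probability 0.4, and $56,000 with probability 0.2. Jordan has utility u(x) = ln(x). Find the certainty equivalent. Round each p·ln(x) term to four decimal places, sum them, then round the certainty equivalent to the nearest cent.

$119,527.29

E[u] = 0.4·ln(146000) + 0.4·ln(143000) + 0.2·ln(56000) = 4.7565 + 4.7482 + 2.1866 = 11.6913
CE = e^11.6913 ≈ 119527.29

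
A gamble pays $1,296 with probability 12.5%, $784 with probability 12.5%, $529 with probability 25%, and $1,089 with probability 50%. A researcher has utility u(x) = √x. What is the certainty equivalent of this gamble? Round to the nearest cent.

$915.06

E[u] = 0.125·√1296 + 0.125·√784 + 0.25·√529 + 0.5·√1089 = 0.125·36 + 0.125·28 + 0.25·23 + 0.5·33 = 30.25
CE = (30.25)² = 915.0625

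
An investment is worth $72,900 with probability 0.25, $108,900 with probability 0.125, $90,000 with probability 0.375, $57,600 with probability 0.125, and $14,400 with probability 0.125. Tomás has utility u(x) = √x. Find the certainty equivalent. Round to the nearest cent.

$70,889.06

E[u] = 0.25·√72900 + 0.125·√108900 + 0.375·√90000 + 0.125·√57600 + 0.125·√14400 = 0.25·270 + 0.125·330 + 0.375·300 + 0.125·240 + 0.125·120 = 266.25
CE = (266.25)² = 70889.0625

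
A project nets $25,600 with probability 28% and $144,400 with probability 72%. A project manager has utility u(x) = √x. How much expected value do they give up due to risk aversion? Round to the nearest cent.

$9,757.44

E[u] = 0.28·√25600 + 0.72·√144400 = 0.28·160 + 0.72·380 = 318.4
CE = (318.4)² = 101378.56
Risk premium = EV − CE = 111136 − 101378.56 = 9757.44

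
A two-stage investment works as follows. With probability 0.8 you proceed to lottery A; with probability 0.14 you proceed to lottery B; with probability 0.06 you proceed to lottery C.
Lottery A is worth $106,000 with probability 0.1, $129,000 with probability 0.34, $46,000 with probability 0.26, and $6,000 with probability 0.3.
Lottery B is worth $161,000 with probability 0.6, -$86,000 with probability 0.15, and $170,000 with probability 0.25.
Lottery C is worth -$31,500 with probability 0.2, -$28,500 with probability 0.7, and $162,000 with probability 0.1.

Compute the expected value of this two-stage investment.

EV(A) = 0.1 × 106000 + 0.34 × 129000 + 0.26 × 46000 + 0.3 × 6000 = 10600 + 43860 + 11960 + 1800 = 68220
EV(B) = 0.6 × 161000 + 0.15 × (-86000) + 0.25 × 170000 = 96600 − 12900 + 42500 = 126200
EV(C) = 0.2 × (-31500) + 0.7 × (-28500) + 0.1 × 162000 = -6300 − 19950 + 16200 = -10050
Overall = 0.8 × 68220 + 0.14 × 126200 + 0.06 × (-10050) = 54576 + 17668 − 603 = 71641

$71,641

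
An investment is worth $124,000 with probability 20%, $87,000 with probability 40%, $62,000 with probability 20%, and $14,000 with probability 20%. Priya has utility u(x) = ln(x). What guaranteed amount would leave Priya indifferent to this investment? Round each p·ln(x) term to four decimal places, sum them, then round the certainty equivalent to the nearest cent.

$60,566.67

E[u] = 0.2·ln(124000) + 0.4·ln(87000) + 0.2·ln(62000) + 0.2·ln(14000) = 2.3456 + 4.5495 + 2.2070 + 1.9094 = 11.0115
CE = e^11.0115 ≈ 60566.67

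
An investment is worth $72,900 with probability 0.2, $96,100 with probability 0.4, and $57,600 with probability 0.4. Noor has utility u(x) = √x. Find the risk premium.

E[u] = 0.2·√72900 + 0.4·√96100 + 0.4·√57600 = 0.2·270 + 0.4·310 + 0.4·240 = 274
CE = (274)² = 75076
Risk premium = EV − CE = 76060 − 75076 = 984

$984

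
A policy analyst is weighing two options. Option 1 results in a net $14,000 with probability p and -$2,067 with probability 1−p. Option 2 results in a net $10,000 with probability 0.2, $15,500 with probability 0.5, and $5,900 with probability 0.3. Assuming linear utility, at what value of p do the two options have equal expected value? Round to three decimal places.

EV(Option 2) = 0.2 × 10000 + 0.5 × 15500 + 0.3 × 5900 = 2000 + 7750 + 1770 = 11520
p·14000 + (1−p)·(-2067) = 11520
16067p − 2067 = 11520
p = (11520 + 2067) / 16067

p = 0.846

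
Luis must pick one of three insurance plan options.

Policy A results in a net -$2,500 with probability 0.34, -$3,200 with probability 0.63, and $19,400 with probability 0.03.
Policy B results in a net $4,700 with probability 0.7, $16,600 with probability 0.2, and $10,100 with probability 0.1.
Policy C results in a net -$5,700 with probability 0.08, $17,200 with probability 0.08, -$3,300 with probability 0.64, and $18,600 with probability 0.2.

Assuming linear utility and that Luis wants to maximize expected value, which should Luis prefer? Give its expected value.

Policy A = 0.34 × (-2500) + 0.63 × (-3200) + 0.03 × 19400 = -850 − 2016 + 582 = -2284
Policy B = 0.7 × 4700 + 0.2 × 16600 + 0.1 × 10100 = 3290 + 3320 + 1010 = 7620
Policy C = 0.08 × (-5700) + 0.08 × 17200 + 0.64 × (-3300) + 0.2 × 18600 = -456 + 1376 − 2112 + 3720 = 2528

Policy B ($7,620)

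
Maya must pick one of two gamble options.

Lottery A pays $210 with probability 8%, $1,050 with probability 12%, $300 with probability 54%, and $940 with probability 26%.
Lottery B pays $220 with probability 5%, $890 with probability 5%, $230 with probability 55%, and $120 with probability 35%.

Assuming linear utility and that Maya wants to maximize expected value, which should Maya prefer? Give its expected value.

Lottery A = 0.08 × 210 + 0.12 × 1050 + 0.54 × 300 + 0.26 × 940 = 16.8 + 126 + 162 + 244.4 = 549.2
Lottery B = 0.05 × 220 + 0.05 × 890 + 0.55 × 230 + 0.35 × 120 = 11 + 44.5 + 126.5 + 42 = 224

Lottery A ($549.20)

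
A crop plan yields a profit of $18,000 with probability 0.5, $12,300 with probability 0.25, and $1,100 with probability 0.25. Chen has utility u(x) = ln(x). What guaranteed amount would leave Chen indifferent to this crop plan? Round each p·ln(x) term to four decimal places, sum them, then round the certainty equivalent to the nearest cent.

E[u] = 0.5·ln(18000) + 0.25·ln(12300) + 0.25·ln(1100) = 4.8991 + 2.3543 + 1.7508 = 9.0042
CE = e^9.0042 ≈ 8137.19

$8,137.19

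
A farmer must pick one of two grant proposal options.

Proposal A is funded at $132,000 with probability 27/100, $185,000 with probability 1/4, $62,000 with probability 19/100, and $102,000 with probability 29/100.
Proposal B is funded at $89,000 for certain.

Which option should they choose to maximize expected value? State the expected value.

Proposal A = 27/100 × 132000 + 1/4 × 185000 + 19/100 × 62000 + 29/100 × 102000 = 35640 + 46250 + 11780 + 29580 = 123250
Proposal B: 89000 (certain)

Proposal A ($123,250)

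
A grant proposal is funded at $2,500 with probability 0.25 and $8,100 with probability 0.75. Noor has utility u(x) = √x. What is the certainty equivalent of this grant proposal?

E[u] = 0.25·√2500 + 0.75·√8100 = 0.25·50 + 0.75·90 = 80
CE = (80)² = 6400

$6,400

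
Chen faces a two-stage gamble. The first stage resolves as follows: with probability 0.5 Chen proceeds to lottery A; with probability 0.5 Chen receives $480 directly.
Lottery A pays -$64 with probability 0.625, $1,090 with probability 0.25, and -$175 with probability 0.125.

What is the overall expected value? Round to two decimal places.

EV(A) = 0.625 × (-64) + 0.25 × 1090 + 0.125 × (-175) = -40 + 272.5 − 21.875 = 210.625
Branch B: 480 (certain)
Overall = 0.5 × 210.625 + 0.5 × 480 = 105.3125 + 240 = 345.3125

$345.31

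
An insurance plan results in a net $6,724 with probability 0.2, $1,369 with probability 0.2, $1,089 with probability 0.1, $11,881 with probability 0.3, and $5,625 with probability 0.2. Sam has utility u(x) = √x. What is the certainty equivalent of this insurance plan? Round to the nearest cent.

E[u] = 0.2·√6724 + 0.2·√1369 + 0.1·√1089 + 0.3·√11881 + 0.2·√5625 = 0.2·82 + 0.2·37 + 0.1·33 + 0.3·109 + 0.2·75 = 74.8
CE = (74.8)² = 5595.04

$5,595.04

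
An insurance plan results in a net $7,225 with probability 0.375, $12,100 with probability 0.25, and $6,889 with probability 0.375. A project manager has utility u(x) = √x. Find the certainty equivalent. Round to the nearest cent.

E[u] = 0.375·√7225 + 0.25·√12100 + 0.375·√6889 = 0.375·85 + 0.25·110 + 0.375·83 = 90.5
CE = (90.5)² = 8190.25

$8,190.25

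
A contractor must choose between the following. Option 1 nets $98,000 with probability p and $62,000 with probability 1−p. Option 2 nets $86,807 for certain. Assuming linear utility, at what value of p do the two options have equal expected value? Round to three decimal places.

p = 0.689

p·98000 + (1−p)·62000 = 86807
36000p + 62000 = 86807
p = (86807 − 62000) / 36000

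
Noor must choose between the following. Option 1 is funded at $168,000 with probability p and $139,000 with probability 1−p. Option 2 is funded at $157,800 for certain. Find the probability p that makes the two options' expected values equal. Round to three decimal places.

p·168000 + (1−p)·139000 = 157800
29000p + 139000 = 157800
p = (157800 − 139000) / 29000

p = 0.648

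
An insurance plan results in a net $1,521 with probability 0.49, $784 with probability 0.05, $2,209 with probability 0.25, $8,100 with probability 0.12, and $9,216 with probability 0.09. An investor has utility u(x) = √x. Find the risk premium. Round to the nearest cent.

E[u] = 0.49·√1521 + 0.05·√784 + 0.25·√2209 + 0.12·√8100 + 0.09·√9216 = 0.49·39 + 0.05·28 + 0.25·47 + 0.12·90 + 0.09·96 = 51.7
CE = (51.7)² = 2672.89
Risk premium = EV − CE = 3138.18 − 2672.89 = 465.29

$465.29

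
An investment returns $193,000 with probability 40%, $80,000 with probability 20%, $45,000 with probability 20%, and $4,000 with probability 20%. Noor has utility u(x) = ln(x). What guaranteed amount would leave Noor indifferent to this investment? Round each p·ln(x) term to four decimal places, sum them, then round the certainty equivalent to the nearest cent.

$55,709.17

E[u] = 0.4·ln(193000) + 0.2·ln(80000) + 0.2·ln(45000) + 0.2·ln(4000) = 4.8682 + 2.2580 + 2.1429 + 1.6588 = 10.9279
CE = e^10.9279 ≈ 55709.17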